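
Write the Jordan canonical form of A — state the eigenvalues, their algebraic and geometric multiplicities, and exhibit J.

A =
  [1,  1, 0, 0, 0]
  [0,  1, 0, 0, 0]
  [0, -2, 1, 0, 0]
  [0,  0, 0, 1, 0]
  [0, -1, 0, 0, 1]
J_2(1) ⊕ J_1(1) ⊕ J_1(1) ⊕ J_1(1)

The characteristic polynomial is
  det(x·I − A) = x^5 - 5*x^4 + 10*x^3 - 10*x^2 + 5*x - 1 = (x - 1)^5

Eigenvalues and multiplicities (the geometric multiplicity of λ is n − rank(A − λI), which equals the number of Jordan blocks for λ):
  λ = 1: algebraic multiplicity = 5, geometric multiplicity = 4

Determining the block sizes for each eigenvalue:
  λ = 1: 4 blocks summing to 5 forces exactly one block of size 2 and the rest size 1 → block sizes [2, 1, 1, 1]

Assembling the blocks gives a Jordan form
J =
  [1, 1, 0, 0, 0]
  [0, 1, 0, 0, 0]
  [0, 0, 1, 0, 0]
  [0, 0, 0, 1, 0]
  [0, 0, 0, 0, 1]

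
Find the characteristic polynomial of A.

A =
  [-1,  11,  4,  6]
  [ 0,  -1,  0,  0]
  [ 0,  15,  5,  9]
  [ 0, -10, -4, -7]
x^4 + 4*x^3 + 6*x^2 + 4*x + 1

Expanding det(x·I − A) (e.g. by cofactor expansion or by noting that A is similar to its Jordan form J, which has the same characteristic polynomial as A) gives
  χ_A(x) = x^4 + 4*x^3 + 6*x^2 + 4*x + 1
which factors as (x + 1)^4. The eigenvalues (with algebraic multiplicities) are λ = -1 with multiplicity 4.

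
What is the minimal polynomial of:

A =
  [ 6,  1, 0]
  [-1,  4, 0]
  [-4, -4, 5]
x^2 - 10*x + 25

The characteristic polynomial is χ_A(x) = (x - 5)^3, so the eigenvalues are known. The minimal polynomial is
  m_A(x) = Π_λ (x − λ)^{k_λ}
where k_λ is the size of the *largest* Jordan block for λ (equivalently, the smallest k with (A − λI)^k v = 0 for every generalised eigenvector v of λ).

  λ = 5: largest Jordan block has size 2, contributing (x − 5)^2

So m_A(x) = (x - 5)^2 = x^2 - 10*x + 25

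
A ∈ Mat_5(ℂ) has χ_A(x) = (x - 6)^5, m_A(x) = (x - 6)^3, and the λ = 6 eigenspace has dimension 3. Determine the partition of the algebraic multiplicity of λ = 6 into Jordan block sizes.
Block sizes for λ = 6: [3, 1, 1]

Step 1 — from the characteristic polynomial, algebraic multiplicity of λ = 6 is 5. From dim ker(A − (6)·I) = 3, there are exactly 3 Jordan blocks for λ = 6.
Step 2 — from the minimal polynomial, the factor (x − 6)^3 tells us the largest block for λ = 6 has size 3.
Step 3 — with total size 5, 3 blocks, and largest block 3, the block sizes (in nonincreasing order) are [3, 1, 1].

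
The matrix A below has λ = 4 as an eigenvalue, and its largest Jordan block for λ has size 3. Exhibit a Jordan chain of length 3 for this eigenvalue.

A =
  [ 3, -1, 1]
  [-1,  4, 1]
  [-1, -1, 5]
A Jordan chain for λ = 4 of length 3:
v_1 = (1, 0, 1)ᵀ
v_2 = (-1, -1, -1)ᵀ
v_3 = (1, 0, 0)ᵀ

Let N = A − (4)·I. We want v_3 with N^3 v_3 = 0 but N^2 v_3 ≠ 0; then v_{j-1} := N · v_j for j = 3, …, 2.

Pick v_3 = (1, 0, 0)ᵀ.
Then v_2 = N · v_3 = (-1, -1, -1)ᵀ.
Then v_1 = N · v_2 = (1, 0, 1)ᵀ.

Sanity check: (A − (4)·I) v_1 = (0, 0, 0)ᵀ = 0. ✓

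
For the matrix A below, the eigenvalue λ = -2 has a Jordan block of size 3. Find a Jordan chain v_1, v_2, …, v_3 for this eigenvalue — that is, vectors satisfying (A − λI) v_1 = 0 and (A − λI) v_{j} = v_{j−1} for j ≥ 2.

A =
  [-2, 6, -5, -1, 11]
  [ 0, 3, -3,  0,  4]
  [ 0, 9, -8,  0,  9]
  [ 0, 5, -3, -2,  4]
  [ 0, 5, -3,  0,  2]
A Jordan chain for λ = -2 of length 3:
v_1 = (-1, 0, 0, 0, 0)ᵀ
v_2 = (-4, -1, -3, -1, -1)ᵀ
v_3 = (0, 1, 2, 0, 0)ᵀ

Let N = A − (-2)·I. We want v_3 with N^3 v_3 = 0 but N^2 v_3 ≠ 0; then v_{j-1} := N · v_j for j = 3, …, 2.

Pick v_3 = (0, 1, 2, 0, 0)ᵀ.
Then v_2 = N · v_3 = (-4, -1, -3, -1, -1)ᵀ.
Then v_1 = N · v_2 = (-1, 0, 0, 0, 0)ᵀ.

Sanity check: (A − (-2)·I) v_1 = (0, 0, 0, 0, 0)ᵀ = 0. ✓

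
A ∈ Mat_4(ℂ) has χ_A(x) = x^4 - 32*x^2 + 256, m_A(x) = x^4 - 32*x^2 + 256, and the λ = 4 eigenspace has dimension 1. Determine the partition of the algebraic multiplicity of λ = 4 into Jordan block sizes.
Block sizes for λ = 4: [2]

Step 1 — from the characteristic polynomial, algebraic multiplicity of λ = 4 is 2. From dim ker(A − (4)·I) = 1, there are exactly 1 Jordan blocks for λ = 4.
Step 2 — from the minimal polynomial, the factor (x − 4)^2 tells us the largest block for λ = 4 has size 2.
Step 3 — with total size 2, 1 blocks, and largest block 2, the block sizes (in nonincreasing order) are [2].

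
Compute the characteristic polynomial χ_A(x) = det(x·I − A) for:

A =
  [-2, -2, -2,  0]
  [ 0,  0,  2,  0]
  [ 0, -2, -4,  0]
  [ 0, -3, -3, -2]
x^4 + 8*x^3 + 24*x^2 + 32*x + 16

Expanding det(x·I − A) (e.g. by cofactor expansion or by noting that A is similar to its Jordan form J, which has the same characteristic polynomial as A) gives
  χ_A(x) = x^4 + 8*x^3 + 24*x^2 + 32*x + 16
which factors as (x + 2)^4. The eigenvalues (with algebraic multiplicities) are λ = -2 with multiplicity 4.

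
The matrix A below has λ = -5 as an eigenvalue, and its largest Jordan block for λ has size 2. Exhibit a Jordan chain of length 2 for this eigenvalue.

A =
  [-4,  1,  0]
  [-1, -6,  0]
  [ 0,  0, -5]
A Jordan chain for λ = -5 of length 2:
v_1 = (1, -1, 0)ᵀ
v_2 = (1, 0, 0)ᵀ

Let N = A − (-5)·I. We want v_2 with N^2 v_2 = 0 but N^1 v_2 ≠ 0; then v_{j-1} := N · v_j for j = 2, …, 2.

Pick v_2 = (1, 0, 0)ᵀ.
Then v_1 = N · v_2 = (1, -1, 0)ᵀ.

Sanity check: (A − (-5)·I) v_1 = (0, 0, 0)ᵀ = 0. ✓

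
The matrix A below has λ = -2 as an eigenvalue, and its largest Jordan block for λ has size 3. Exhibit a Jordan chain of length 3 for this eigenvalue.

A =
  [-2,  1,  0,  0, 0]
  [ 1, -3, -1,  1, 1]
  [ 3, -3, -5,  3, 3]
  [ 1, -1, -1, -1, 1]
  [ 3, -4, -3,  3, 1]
A Jordan chain for λ = -2 of length 3:
v_1 = (1, 0, 0, 0, -1)ᵀ
v_2 = (0, 1, 3, 1, 3)ᵀ
v_3 = (1, 0, 0, 0, 0)ᵀ

Let N = A − (-2)·I. We want v_3 with N^3 v_3 = 0 but N^2 v_3 ≠ 0; then v_{j-1} := N · v_j for j = 3, …, 2.

Pick v_3 = (1, 0, 0, 0, 0)ᵀ.
Then v_2 = N · v_3 = (0, 1, 3, 1, 3)ᵀ.
Then v_1 = N · v_2 = (1, 0, 0, 0, -1)ᵀ.

Sanity check: (A − (-2)·I) v_1 = (0, 0, 0, 0, 0)ᵀ = 0. ✓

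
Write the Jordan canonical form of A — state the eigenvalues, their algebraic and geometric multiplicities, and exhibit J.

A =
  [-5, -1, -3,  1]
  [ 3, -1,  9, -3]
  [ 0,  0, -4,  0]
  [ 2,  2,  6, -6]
J_2(-4) ⊕ J_1(-4) ⊕ J_1(-4)

The characteristic polynomial is
  det(x·I − A) = x^4 + 16*x^3 + 96*x^2 + 256*x + 256 = (x + 4)^4

Eigenvalues and multiplicities (the geometric multiplicity of λ is n − rank(A − λI), which equals the number of Jordan blocks for λ):
  λ = -4: algebraic multiplicity = 4, geometric multiplicity = 3

Determining the block sizes for each eigenvalue:
  λ = -4: 3 blocks summing to 4 forces exactly one block of size 2 and the rest size 1 → block sizes [2, 1, 1]

Assembling the blocks gives a Jordan form
J =
  [-4,  1,  0,  0]
  [ 0, -4,  0,  0]
  [ 0,  0, -4,  0]
  [ 0,  0,  0, -4]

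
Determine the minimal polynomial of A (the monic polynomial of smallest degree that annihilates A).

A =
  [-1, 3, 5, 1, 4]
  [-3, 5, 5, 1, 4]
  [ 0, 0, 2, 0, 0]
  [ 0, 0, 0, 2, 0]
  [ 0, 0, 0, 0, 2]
x^2 - 4*x + 4

The characteristic polynomial is χ_A(x) = (x - 2)^5, so the eigenvalues are known. The minimal polynomial is
  m_A(x) = Π_λ (x − λ)^{k_λ}
where k_λ is the size of the *largest* Jordan block for λ (equivalently, the smallest k with (A − λI)^k v = 0 for every generalised eigenvector v of λ).

  λ = 2: largest Jordan block has size 2, contributing (x − 2)^2

So m_A(x) = (x - 2)^2 = x^2 - 4*x + 4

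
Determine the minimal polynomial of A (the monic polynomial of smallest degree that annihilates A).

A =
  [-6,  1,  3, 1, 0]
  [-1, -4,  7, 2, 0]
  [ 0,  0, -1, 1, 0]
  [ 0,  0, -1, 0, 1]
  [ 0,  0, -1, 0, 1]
x^5 + 10*x^4 + 25*x^3

The characteristic polynomial is χ_A(x) = x^3*(x + 5)^2, so the eigenvalues are known. The minimal polynomial is
  m_A(x) = Π_λ (x − λ)^{k_λ}
where k_λ is the size of the *largest* Jordan block for λ (equivalently, the smallest k with (A − λI)^k v = 0 for every generalised eigenvector v of λ).

  λ = -5: largest Jordan block has size 2, contributing (x + 5)^2
  λ = 0: largest Jordan block has size 3, contributing (x − 0)^3

So m_A(x) = x^3*(x + 5)^2 = x^5 + 10*x^4 + 25*x^3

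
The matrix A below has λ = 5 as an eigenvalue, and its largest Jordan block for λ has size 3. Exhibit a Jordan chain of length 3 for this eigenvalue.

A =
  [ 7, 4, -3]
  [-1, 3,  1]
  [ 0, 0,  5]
A Jordan chain for λ = 5 of length 3:
v_1 = (-2, 1, 0)ᵀ
v_2 = (-3, 1, 0)ᵀ
v_3 = (0, 0, 1)ᵀ

Let N = A − (5)·I. We want v_3 with N^3 v_3 = 0 but N^2 v_3 ≠ 0; then v_{j-1} := N · v_j for j = 3, …, 2.

Pick v_3 = (0, 0, 1)ᵀ.
Then v_2 = N · v_3 = (-3, 1, 0)ᵀ.
Then v_1 = N · v_2 = (-2, 1, 0)ᵀ.

Sanity check: (A − (5)·I) v_1 = (0, 0, 0)ᵀ = 0. ✓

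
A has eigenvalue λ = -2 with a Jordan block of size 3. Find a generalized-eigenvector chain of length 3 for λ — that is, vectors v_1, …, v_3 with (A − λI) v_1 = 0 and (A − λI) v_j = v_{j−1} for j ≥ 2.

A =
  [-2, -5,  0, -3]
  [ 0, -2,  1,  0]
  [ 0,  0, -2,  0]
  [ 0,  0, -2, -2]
A Jordan chain for λ = -2 of length 3:
v_1 = (1, 0, 0, 0)ᵀ
v_2 = (0, 1, 0, -2)ᵀ
v_3 = (0, 0, 1, 0)ᵀ

Let N = A − (-2)·I. We want v_3 with N^3 v_3 = 0 but N^2 v_3 ≠ 0; then v_{j-1} := N · v_j for j = 3, …, 2.

Pick v_3 = (0, 0, 1, 0)ᵀ.
Then v_2 = N · v_3 = (0, 1, 0, -2)ᵀ.
Then v_1 = N · v_2 = (1, 0, 0, 0)ᵀ.

Sanity check: (A − (-2)·I) v_1 = (0, 0, 0, 0)ᵀ = 0. ✓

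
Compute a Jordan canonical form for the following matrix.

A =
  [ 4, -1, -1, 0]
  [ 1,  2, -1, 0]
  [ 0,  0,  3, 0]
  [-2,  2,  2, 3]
J_2(3) ⊕ J_1(3) ⊕ J_1(3)

The characteristic polynomial is
  det(x·I − A) = x^4 - 12*x^3 + 54*x^2 - 108*x + 81 = (x - 3)^4

Eigenvalues and multiplicities (the geometric multiplicity of λ is n − rank(A − λI), which equals the number of Jordan blocks for λ):
  λ = 3: algebraic multiplicity = 4, geometric multiplicity = 3

Determining the block sizes for each eigenvalue:
  λ = 3: 3 blocks summing to 4 forces exactly one block of size 2 and the rest size 1 → block sizes [2, 1, 1]

Assembling the blocks gives a Jordan form
J =
  [3, 1, 0, 0]
  [0, 3, 0, 0]
  [0, 0, 3, 0]
  [0, 0, 0, 3]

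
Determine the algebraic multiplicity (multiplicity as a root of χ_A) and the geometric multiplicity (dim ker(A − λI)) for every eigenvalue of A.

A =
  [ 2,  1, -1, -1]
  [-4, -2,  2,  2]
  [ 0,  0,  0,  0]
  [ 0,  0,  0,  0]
λ = 0: alg = 4, geom = 3

Step 1 — factor the characteristic polynomial to read off the algebraic multiplicities:
  χ_A(x) = x^4

Step 2 — compute geometric multiplicities via the rank-nullity identity g(λ) = n − rank(A − λI):
  rank(A − (0)·I) = 1, so dim ker(A − (0)·I) = n − 1 = 3

Summary:
  λ = 0: algebraic multiplicity = 4, geometric multiplicity = 3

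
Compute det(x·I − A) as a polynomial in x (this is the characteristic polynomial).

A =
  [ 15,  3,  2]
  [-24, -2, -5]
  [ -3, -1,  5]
x^3 - 18*x^2 + 108*x - 216

Expanding det(x·I − A) (e.g. by cofactor expansion or by noting that A is similar to its Jordan form J, which has the same characteristic polynomial as A) gives
  χ_A(x) = x^3 - 18*x^2 + 108*x - 216
which factors as (x - 6)^3. The eigenvalues (with algebraic multiplicities) are λ = 6 with multiplicity 3.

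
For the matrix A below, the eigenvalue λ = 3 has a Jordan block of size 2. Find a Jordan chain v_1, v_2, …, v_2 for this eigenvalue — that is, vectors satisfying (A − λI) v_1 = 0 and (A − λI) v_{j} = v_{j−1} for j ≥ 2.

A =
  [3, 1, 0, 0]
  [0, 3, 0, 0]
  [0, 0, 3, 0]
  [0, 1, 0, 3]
A Jordan chain for λ = 3 of length 2:
v_1 = (1, 0, 0, 1)ᵀ
v_2 = (0, 1, 0, 0)ᵀ

Let N = A − (3)·I. We want v_2 with N^2 v_2 = 0 but N^1 v_2 ≠ 0; then v_{j-1} := N · v_j for j = 2, …, 2.

Pick v_2 = (0, 1, 0, 0)ᵀ.
Then v_1 = N · v_2 = (1, 0, 0, 1)ᵀ.

Sanity check: (A − (3)·I) v_1 = (0, 0, 0, 0)ᵀ = 0. ✓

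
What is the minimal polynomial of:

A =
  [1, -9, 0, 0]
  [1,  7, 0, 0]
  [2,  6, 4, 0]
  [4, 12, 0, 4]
x^2 - 8*x + 16

The characteristic polynomial is χ_A(x) = (x - 4)^4, so the eigenvalues are known. The minimal polynomial is
  m_A(x) = Π_λ (x − λ)^{k_λ}
where k_λ is the size of the *largest* Jordan block for λ (equivalently, the smallest k with (A − λI)^k v = 0 for every generalised eigenvector v of λ).

  λ = 4: largest Jordan block has size 2, contributing (x − 4)^2

So m_A(x) = (x - 4)^2 = x^2 - 8*x + 16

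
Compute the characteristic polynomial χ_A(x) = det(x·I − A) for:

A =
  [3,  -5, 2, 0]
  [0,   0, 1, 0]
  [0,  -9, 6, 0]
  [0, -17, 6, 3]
x^4 - 12*x^3 + 54*x^2 - 108*x + 81

Expanding det(x·I − A) (e.g. by cofactor expansion or by noting that A is similar to its Jordan form J, which has the same characteristic polynomial as A) gives
  χ_A(x) = x^4 - 12*x^3 + 54*x^2 - 108*x + 81
which factors as (x - 3)^4. The eigenvalues (with algebraic multiplicities) are λ = 3 with multiplicity 4.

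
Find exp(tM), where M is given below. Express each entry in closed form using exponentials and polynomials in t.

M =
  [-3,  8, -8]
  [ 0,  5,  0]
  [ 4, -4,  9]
e^{tM} =
  [-exp(5*t) + 2*exp(t), 2*exp(5*t) - 2*exp(t), -2*exp(5*t) + 2*exp(t)]
  [0, exp(5*t), 0]
  [exp(5*t) - exp(t), -exp(5*t) + exp(t), 2*exp(5*t) - exp(t)]

Strategy: write M = P · J · P⁻¹ where J is a Jordan canonical form, so e^{tM} = P · e^{tJ} · P⁻¹, and e^{tJ} can be computed block-by-block.

M has Jordan form
J =
  [1, 0, 0]
  [0, 5, 0]
  [0, 0, 5]
(up to reordering of blocks).

Per-block formulas:
  For a 1×1 block at λ = 5: exp(t · [5]) = [e^(5t)].
  For a 1×1 block at λ = 1: exp(t · [1]) = [e^(1t)].

After assembling e^{tJ} and conjugating by P, we get:

e^{tM} =
  [-exp(5*t) + 2*exp(t), 2*exp(5*t) - 2*exp(t), -2*exp(5*t) + 2*exp(t)]
  [0, exp(5*t), 0]
  [exp(5*t) - exp(t), -exp(5*t) + exp(t), 2*exp(5*t) - exp(t)]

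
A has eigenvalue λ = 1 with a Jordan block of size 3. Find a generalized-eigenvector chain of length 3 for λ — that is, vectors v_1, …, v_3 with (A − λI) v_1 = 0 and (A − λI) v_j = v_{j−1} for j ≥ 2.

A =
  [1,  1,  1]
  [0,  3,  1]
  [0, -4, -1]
A Jordan chain for λ = 1 of length 3:
v_1 = (-2, 0, 0)ᵀ
v_2 = (1, 2, -4)ᵀ
v_3 = (0, 1, 0)ᵀ

Let N = A − (1)·I. We want v_3 with N^3 v_3 = 0 but N^2 v_3 ≠ 0; then v_{j-1} := N · v_j for j = 3, …, 2.

Pick v_3 = (0, 1, 0)ᵀ.
Then v_2 = N · v_3 = (1, 2, -4)ᵀ.
Then v_1 = N · v_2 = (-2, 0, 0)ᵀ.

Sanity check: (A − (1)·I) v_1 = (0, 0, 0)ᵀ = 0. ✓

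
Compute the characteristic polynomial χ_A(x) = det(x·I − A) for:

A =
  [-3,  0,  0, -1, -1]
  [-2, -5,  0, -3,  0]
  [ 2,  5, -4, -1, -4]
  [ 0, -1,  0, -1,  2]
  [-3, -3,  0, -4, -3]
x^5 + 16*x^4 + 100*x^3 + 304*x^2 + 448*x + 256

Expanding det(x·I − A) (e.g. by cofactor expansion or by noting that A is similar to its Jordan form J, which has the same characteristic polynomial as A) gives
  χ_A(x) = x^5 + 16*x^4 + 100*x^3 + 304*x^2 + 448*x + 256
which factors as (x + 2)^2*(x + 4)^3. The eigenvalues (with algebraic multiplicities) are λ = -4 with multiplicity 3, λ = -2 with multiplicity 2.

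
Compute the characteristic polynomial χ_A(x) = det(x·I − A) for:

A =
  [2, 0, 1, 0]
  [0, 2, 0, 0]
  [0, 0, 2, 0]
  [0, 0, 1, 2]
x^4 - 8*x^3 + 24*x^2 - 32*x + 16

Expanding det(x·I − A) (e.g. by cofactor expansion or by noting that A is similar to its Jordan form J, which has the same characteristic polynomial as A) gives
  χ_A(x) = x^4 - 8*x^3 + 24*x^2 - 32*x + 16
which factors as (x - 2)^4. The eigenvalues (with algebraic multiplicities) are λ = 2 with multiplicity 4.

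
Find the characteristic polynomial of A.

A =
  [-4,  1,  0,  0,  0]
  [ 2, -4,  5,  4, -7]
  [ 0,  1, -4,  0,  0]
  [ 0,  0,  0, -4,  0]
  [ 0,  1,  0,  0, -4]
x^5 + 20*x^4 + 160*x^3 + 640*x^2 + 1280*x + 1024

Expanding det(x·I − A) (e.g. by cofactor expansion or by noting that A is similar to its Jordan form J, which has the same characteristic polynomial as A) gives
  χ_A(x) = x^5 + 20*x^4 + 160*x^3 + 640*x^2 + 1280*x + 1024
which factors as (x + 4)^5. The eigenvalues (with algebraic multiplicities) are λ = -4 with multiplicity 5.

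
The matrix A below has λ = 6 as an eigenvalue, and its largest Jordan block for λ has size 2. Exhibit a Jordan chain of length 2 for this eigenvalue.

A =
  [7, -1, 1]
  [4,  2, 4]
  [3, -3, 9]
A Jordan chain for λ = 6 of length 2:
v_1 = (1, 4, 3)ᵀ
v_2 = (1, 0, 0)ᵀ

Let N = A − (6)·I. We want v_2 with N^2 v_2 = 0 but N^1 v_2 ≠ 0; then v_{j-1} := N · v_j for j = 2, …, 2.

Pick v_2 = (1, 0, 0)ᵀ.
Then v_1 = N · v_2 = (1, 4, 3)ᵀ.

Sanity check: (A − (6)·I) v_1 = (0, 0, 0)ᵀ = 0. ✓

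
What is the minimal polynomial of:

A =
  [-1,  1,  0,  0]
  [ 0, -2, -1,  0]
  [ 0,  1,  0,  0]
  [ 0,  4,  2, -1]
x^3 + 3*x^2 + 3*x + 1

The characteristic polynomial is χ_A(x) = (x + 1)^4, so the eigenvalues are known. The minimal polynomial is
  m_A(x) = Π_λ (x − λ)^{k_λ}
where k_λ is the size of the *largest* Jordan block for λ (equivalently, the smallest k with (A − λI)^k v = 0 for every generalised eigenvector v of λ).

  λ = -1: largest Jordan block has size 3, contributing (x + 1)^3

So m_A(x) = (x + 1)^3 = x^3 + 3*x^2 + 3*x + 1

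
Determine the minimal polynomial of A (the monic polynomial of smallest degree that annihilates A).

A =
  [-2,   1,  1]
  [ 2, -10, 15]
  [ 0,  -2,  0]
x^3 + 12*x^2 + 48*x + 64

The characteristic polynomial is χ_A(x) = (x + 4)^3, so the eigenvalues are known. The minimal polynomial is
  m_A(x) = Π_λ (x − λ)^{k_λ}
where k_λ is the size of the *largest* Jordan block for λ (equivalently, the smallest k with (A − λI)^k v = 0 for every generalised eigenvector v of λ).

  λ = -4: largest Jordan block has size 3, contributing (x + 4)^3

So m_A(x) = (x + 4)^3 = x^3 + 12*x^2 + 48*x + 64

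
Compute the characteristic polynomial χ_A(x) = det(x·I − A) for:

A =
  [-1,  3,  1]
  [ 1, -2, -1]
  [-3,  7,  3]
x^3

Expanding det(x·I − A) (e.g. by cofactor expansion or by noting that A is similar to its Jordan form J, which has the same characteristic polynomial as A) gives
  χ_A(x) = x^3
which factors as x^3. The eigenvalues (with algebraic multiplicities) are λ = 0 with multiplicity 3.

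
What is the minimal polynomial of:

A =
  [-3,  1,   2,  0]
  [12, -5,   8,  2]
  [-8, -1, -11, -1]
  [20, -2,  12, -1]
x^2 + 10*x + 25

The characteristic polynomial is χ_A(x) = (x + 5)^4, so the eigenvalues are known. The minimal polynomial is
  m_A(x) = Π_λ (x − λ)^{k_λ}
where k_λ is the size of the *largest* Jordan block for λ (equivalently, the smallest k with (A − λI)^k v = 0 for every generalised eigenvector v of λ).

  λ = -5: largest Jordan block has size 2, contributing (x + 5)^2

So m_A(x) = (x + 5)^2 = x^2 + 10*x + 25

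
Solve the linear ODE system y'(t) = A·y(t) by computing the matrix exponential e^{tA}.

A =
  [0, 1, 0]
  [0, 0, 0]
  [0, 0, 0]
e^{tA} =
  [1, t, 0]
  [0, 1, 0]
  [0, 0, 1]

Strategy: write A = P · J · P⁻¹ where J is a Jordan canonical form, so e^{tA} = P · e^{tJ} · P⁻¹, and e^{tJ} can be computed block-by-block.

A has Jordan form
J =
  [0, 1, 0]
  [0, 0, 0]
  [0, 0, 0]
(up to reordering of blocks).

Per-block formulas:
  For a 1×1 block at λ = 0: exp(t · [0]) = [e^(0t)].
  For a 2×2 Jordan block J_2(0): exp(t · J_2(0)) = e^(0t)·(I + t·N), where N is the 2×2 nilpotent shift.

After assembling e^{tJ} and conjugating by P, we get:

e^{tA} =
  [1, t, 0]
  [0, 1, 0]
  [0, 0, 1]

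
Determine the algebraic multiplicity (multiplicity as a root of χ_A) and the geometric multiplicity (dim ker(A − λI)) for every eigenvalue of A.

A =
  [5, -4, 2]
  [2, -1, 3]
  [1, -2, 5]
λ = 3: alg = 3, geom = 1

Step 1 — factor the characteristic polynomial to read off the algebraic multiplicities:
  χ_A(x) = (x - 3)^3

Step 2 — compute geometric multiplicities via the rank-nullity identity g(λ) = n − rank(A − λI):
  rank(A − (3)·I) = 2, so dim ker(A − (3)·I) = n − 2 = 1

Summary:
  λ = 3: algebraic multiplicity = 3, geometric multiplicity = 1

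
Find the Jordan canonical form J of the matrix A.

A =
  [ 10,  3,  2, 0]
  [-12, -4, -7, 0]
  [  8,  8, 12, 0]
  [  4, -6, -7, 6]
J_3(6) ⊕ J_1(6)

The characteristic polynomial is
  det(x·I − A) = x^4 - 24*x^3 + 216*x^2 - 864*x + 1296 = (x - 6)^4

Eigenvalues and multiplicities (the geometric multiplicity of λ is n − rank(A − λI), which equals the number of Jordan blocks for λ):
  λ = 6: algebraic multiplicity = 4, geometric multiplicity = 2

Determining the block sizes for each eigenvalue:
  λ = 6: with am = 4 and gm = 2, the partition is not yet determined (e.g. several partitions of 4 into 2 parts exist). Let N = A − (6)·I. Computing rank(N^1) = 2, rank(N^2) = 1, rank(N^3) = 0; the number of blocks of size ≥ j is rank(N^{j−1}) − rank(N^j), giving [2, 1, 1]. So we have 1 block(s) of size 3, 1 block(s) of size 1 → block sizes [3, 1]

Assembling the blocks gives a Jordan form
J =
  [6, 1, 0, 0]
  [0, 6, 1, 0]
  [0, 0, 6, 0]
  [0, 0, 0, 6]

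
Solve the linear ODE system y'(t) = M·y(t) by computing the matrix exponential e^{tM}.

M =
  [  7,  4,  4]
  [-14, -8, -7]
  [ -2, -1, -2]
e^{tM} =
  [8*t*exp(-t) + exp(-t), 4*t*exp(-t), 4*t*exp(-t)]
  [-14*t*exp(-t), -7*t*exp(-t) + exp(-t), -7*t*exp(-t)]
  [-2*t*exp(-t), -t*exp(-t), -t*exp(-t) + exp(-t)]

Strategy: write M = P · J · P⁻¹ where J is a Jordan canonical form, so e^{tM} = P · e^{tJ} · P⁻¹, and e^{tJ} can be computed block-by-block.

M has Jordan form
J =
  [-1,  1,  0]
  [ 0, -1,  0]
  [ 0,  0, -1]
(up to reordering of blocks).

Per-block formulas:
  For a 2×2 Jordan block J_2(-1): exp(t · J_2(-1)) = e^(-1t)·(I + t·N), where N is the 2×2 nilpotent shift.
  For a 1×1 block at λ = -1: exp(t · [-1]) = [e^(-1t)].

After assembling e^{tJ} and conjugating by P, we get:

e^{tM} =
  [8*t*exp(-t) + exp(-t), 4*t*exp(-t), 4*t*exp(-t)]
  [-14*t*exp(-t), -7*t*exp(-t) + exp(-t), -7*t*exp(-t)]
  [-2*t*exp(-t), -t*exp(-t), -t*exp(-t) + exp(-t)]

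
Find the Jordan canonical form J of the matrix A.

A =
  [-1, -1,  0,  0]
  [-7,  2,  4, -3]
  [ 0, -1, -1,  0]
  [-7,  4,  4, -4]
J_3(-1) ⊕ J_1(-1)

The characteristic polynomial is
  det(x·I − A) = x^4 + 4*x^3 + 6*x^2 + 4*x + 1 = (x + 1)^4

Eigenvalues and multiplicities (the geometric multiplicity of λ is n − rank(A − λI), which equals the number of Jordan blocks for λ):
  λ = -1: algebraic multiplicity = 4, geometric multiplicity = 2

Determining the block sizes for each eigenvalue:
  λ = -1: with am = 4 and gm = 2, the partition is not yet determined (e.g. several partitions of 4 into 2 parts exist). Let N = A − (-1)·I. Computing rank(N^1) = 2, rank(N^2) = 1, rank(N^3) = 0; the number of blocks of size ≥ j is rank(N^{j−1}) − rank(N^j), giving [2, 1, 1]. So we have 1 block(s) of size 3, 1 block(s) of size 1 → block sizes [3, 1]

Assembling the blocks gives a Jordan form
J =
  [-1,  1,  0,  0]
  [ 0, -1,  1,  0]
  [ 0,  0, -1,  0]
  [ 0,  0,  0, -1]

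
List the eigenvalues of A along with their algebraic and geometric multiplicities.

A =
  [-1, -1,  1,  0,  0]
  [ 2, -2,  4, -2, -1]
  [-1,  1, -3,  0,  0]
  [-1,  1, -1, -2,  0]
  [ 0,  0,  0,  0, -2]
λ = -2: alg = 5, geom = 3

Step 1 — factor the characteristic polynomial to read off the algebraic multiplicities:
  χ_A(x) = (x + 2)^5

Step 2 — compute geometric multiplicities via the rank-nullity identity g(λ) = n − rank(A − λI):
  rank(A − (-2)·I) = 2, so dim ker(A − (-2)·I) = n − 2 = 3

Summary:
  λ = -2: algebraic multiplicity = 5, geometric multiplicity = 3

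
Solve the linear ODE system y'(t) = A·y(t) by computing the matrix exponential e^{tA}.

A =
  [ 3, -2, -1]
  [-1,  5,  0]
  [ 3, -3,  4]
e^{tA} =
  [-t*exp(4*t) + exp(4*t), 3*t^2*exp(4*t)/2 - 2*t*exp(4*t), t^2*exp(4*t)/2 - t*exp(4*t)]
  [-t*exp(4*t), 3*t^2*exp(4*t)/2 + t*exp(4*t) + exp(4*t), t^2*exp(4*t)/2]
  [3*t*exp(4*t), -9*t^2*exp(4*t)/2 - 3*t*exp(4*t), -3*t^2*exp(4*t)/2 + exp(4*t)]

Strategy: write A = P · J · P⁻¹ where J is a Jordan canonical form, so e^{tA} = P · e^{tJ} · P⁻¹, and e^{tJ} can be computed block-by-block.

A has Jordan form
J =
  [4, 1, 0]
  [0, 4, 1]
  [0, 0, 4]
(up to reordering of blocks).

Per-block formulas:
  For a 3×3 Jordan block J_3(4): exp(t · J_3(4)) = e^(4t)·(I + t·N + (t^2/2)·N^2), where N is the 3×3 nilpotent shift.

After assembling e^{tJ} and conjugating by P, we get:

e^{tA} =
  [-t*exp(4*t) + exp(4*t), 3*t^2*exp(4*t)/2 - 2*t*exp(4*t), t^2*exp(4*t)/2 - t*exp(4*t)]
  [-t*exp(4*t), 3*t^2*exp(4*t)/2 + t*exp(4*t) + exp(4*t), t^2*exp(4*t)/2]
  [3*t*exp(4*t), -9*t^2*exp(4*t)/2 - 3*t*exp(4*t), -3*t^2*exp(4*t)/2 + exp(4*t)]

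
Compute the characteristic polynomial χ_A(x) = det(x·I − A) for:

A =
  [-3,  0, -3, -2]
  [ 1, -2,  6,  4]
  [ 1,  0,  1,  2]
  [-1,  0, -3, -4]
x^4 + 8*x^3 + 24*x^2 + 32*x + 16

Expanding det(x·I − A) (e.g. by cofactor expansion or by noting that A is similar to its Jordan form J, which has the same characteristic polynomial as A) gives
  χ_A(x) = x^4 + 8*x^3 + 24*x^2 + 32*x + 16
which factors as (x + 2)^4. The eigenvalues (with algebraic multiplicities) are λ = -2 with multiplicity 4.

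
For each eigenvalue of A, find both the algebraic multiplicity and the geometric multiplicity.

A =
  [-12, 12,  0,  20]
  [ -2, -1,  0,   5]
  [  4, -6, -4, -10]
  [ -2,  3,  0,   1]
λ = -4: alg = 4, geom = 3

Step 1 — factor the characteristic polynomial to read off the algebraic multiplicities:
  χ_A(x) = (x + 4)^4

Step 2 — compute geometric multiplicities via the rank-nullity identity g(λ) = n − rank(A − λI):
  rank(A − (-4)·I) = 1, so dim ker(A − (-4)·I) = n − 1 = 3

Summary:
  λ = -4: algebraic multiplicity = 4, geometric multiplicity = 3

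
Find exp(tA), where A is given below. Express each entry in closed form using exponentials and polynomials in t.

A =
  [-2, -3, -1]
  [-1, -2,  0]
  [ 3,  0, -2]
e^{tA} =
  [exp(-2*t), -3*t*exp(-2*t), -t*exp(-2*t)]
  [-t*exp(-2*t), 3*t^2*exp(-2*t)/2 + exp(-2*t), t^2*exp(-2*t)/2]
  [3*t*exp(-2*t), -9*t^2*exp(-2*t)/2, -3*t^2*exp(-2*t)/2 + exp(-2*t)]

Strategy: write A = P · J · P⁻¹ where J is a Jordan canonical form, so e^{tA} = P · e^{tJ} · P⁻¹, and e^{tJ} can be computed block-by-block.

A has Jordan form
J =
  [-2,  1,  0]
  [ 0, -2,  1]
  [ 0,  0, -2]
(up to reordering of blocks).

Per-block formulas:
  For a 3×3 Jordan block J_3(-2): exp(t · J_3(-2)) = e^(-2t)·(I + t·N + (t^2/2)·N^2), where N is the 3×3 nilpotent shift.

After assembling e^{tJ} and conjugating by P, we get:

e^{tA} =
  [exp(-2*t), -3*t*exp(-2*t), -t*exp(-2*t)]
  [-t*exp(-2*t), 3*t^2*exp(-2*t)/2 + exp(-2*t), t^2*exp(-2*t)/2]
  [3*t*exp(-2*t), -9*t^2*exp(-2*t)/2, -3*t^2*exp(-2*t)/2 + exp(-2*t)]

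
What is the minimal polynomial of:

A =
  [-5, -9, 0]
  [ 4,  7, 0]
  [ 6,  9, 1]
x^2 - 2*x + 1

The characteristic polynomial is χ_A(x) = (x - 1)^3, so the eigenvalues are known. The minimal polynomial is
  m_A(x) = Π_λ (x − λ)^{k_λ}
where k_λ is the size of the *largest* Jordan block for λ (equivalently, the smallest k with (A − λI)^k v = 0 for every generalised eigenvector v of λ).

  λ = 1: largest Jordan block has size 2, contributing (x − 1)^2

So m_A(x) = (x - 1)^2 = x^2 - 2*x + 1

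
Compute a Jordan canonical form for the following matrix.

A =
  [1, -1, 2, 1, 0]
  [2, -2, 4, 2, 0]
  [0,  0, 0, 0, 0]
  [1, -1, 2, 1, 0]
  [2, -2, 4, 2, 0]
J_2(0) ⊕ J_1(0) ⊕ J_1(0) ⊕ J_1(0)

The characteristic polynomial is
  det(x·I − A) = x^5

Eigenvalues and multiplicities (the geometric multiplicity of λ is n − rank(A − λI), which equals the number of Jordan blocks for λ):
  λ = 0: algebraic multiplicity = 5, geometric multiplicity = 4

Determining the block sizes for each eigenvalue:
  λ = 0: 4 blocks summing to 5 forces exactly one block of size 2 and the rest size 1 → block sizes [2, 1, 1, 1]

Assembling the blocks gives a Jordan form
J =
  [0, 1, 0, 0, 0]
  [0, 0, 0, 0, 0]
  [0, 0, 0, 0, 0]
  [0, 0, 0, 0, 0]
  [0, 0, 0, 0, 0]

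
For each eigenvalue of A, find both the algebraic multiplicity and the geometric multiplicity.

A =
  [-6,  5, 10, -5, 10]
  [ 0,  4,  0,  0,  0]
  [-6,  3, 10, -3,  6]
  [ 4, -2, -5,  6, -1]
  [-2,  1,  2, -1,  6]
λ = 4: alg = 5, geom = 3

Step 1 — factor the characteristic polynomial to read off the algebraic multiplicities:
  χ_A(x) = (x - 4)^5

Step 2 — compute geometric multiplicities via the rank-nullity identity g(λ) = n − rank(A − λI):
  rank(A − (4)·I) = 2, so dim ker(A − (4)·I) = n − 2 = 3

Summary:
  λ = 4: algebraic multiplicity = 5, geometric multiplicity = 3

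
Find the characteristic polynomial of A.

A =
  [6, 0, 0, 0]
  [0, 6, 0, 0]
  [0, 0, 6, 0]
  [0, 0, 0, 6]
x^4 - 24*x^3 + 216*x^2 - 864*x + 1296

Expanding det(x·I − A) (e.g. by cofactor expansion or by noting that A is similar to its Jordan form J, which has the same characteristic polynomial as A) gives
  χ_A(x) = x^4 - 24*x^3 + 216*x^2 - 864*x + 1296
which factors as (x - 6)^4. The eigenvalues (with algebraic multiplicities) are λ = 6 with multiplicity 4.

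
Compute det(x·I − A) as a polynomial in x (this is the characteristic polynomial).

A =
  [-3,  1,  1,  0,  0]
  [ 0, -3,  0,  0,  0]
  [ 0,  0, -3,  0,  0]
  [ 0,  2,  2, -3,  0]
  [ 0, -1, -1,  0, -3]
x^5 + 15*x^4 + 90*x^3 + 270*x^2 + 405*x + 243

Expanding det(x·I − A) (e.g. by cofactor expansion or by noting that A is similar to its Jordan form J, which has the same characteristic polynomial as A) gives
  χ_A(x) = x^5 + 15*x^4 + 90*x^3 + 270*x^2 + 405*x + 243
which factors as (x + 3)^5. The eigenvalues (with algebraic multiplicities) are λ = -3 with multiplicity 5.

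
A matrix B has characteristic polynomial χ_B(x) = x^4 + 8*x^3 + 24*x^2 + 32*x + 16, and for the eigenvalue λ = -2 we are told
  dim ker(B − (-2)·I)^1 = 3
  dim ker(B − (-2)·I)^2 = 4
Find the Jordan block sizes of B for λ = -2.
Block sizes for λ = -2: [2, 1, 1]

From the dimensions of kernels of powers, the number of Jordan blocks of size at least j is d_j − d_{j−1} where d_j = dim ker(N^j) (with d_0 = 0). Computing the differences gives [3, 1].
The number of blocks of size exactly k is (#blocks of size ≥ k) − (#blocks of size ≥ k + 1), so the partition is: 2 block(s) of size 1, 1 block(s) of size 2.
In nonincreasing order the block sizes are [2, 1, 1].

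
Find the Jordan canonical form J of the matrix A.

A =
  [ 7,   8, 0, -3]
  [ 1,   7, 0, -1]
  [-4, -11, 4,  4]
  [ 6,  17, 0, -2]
J_3(4) ⊕ J_1(4)

The characteristic polynomial is
  det(x·I − A) = x^4 - 16*x^3 + 96*x^2 - 256*x + 256 = (x - 4)^4

Eigenvalues and multiplicities (the geometric multiplicity of λ is n − rank(A − λI), which equals the number of Jordan blocks for λ):
  λ = 4: algebraic multiplicity = 4, geometric multiplicity = 2

Determining the block sizes for each eigenvalue:
  λ = 4: with am = 4 and gm = 2, the partition is not yet determined (e.g. several partitions of 4 into 2 parts exist). Let N = A − (4)·I. Computing rank(N^1) = 2, rank(N^2) = 1, rank(N^3) = 0; the number of blocks of size ≥ j is rank(N^{j−1}) − rank(N^j), giving [2, 1, 1]. So we have 1 block(s) of size 3, 1 block(s) of size 1 → block sizes [3, 1]

Assembling the blocks gives a Jordan form
J =
  [4, 1, 0, 0]
  [0, 4, 1, 0]
  [0, 0, 4, 0]
  [0, 0, 0, 4]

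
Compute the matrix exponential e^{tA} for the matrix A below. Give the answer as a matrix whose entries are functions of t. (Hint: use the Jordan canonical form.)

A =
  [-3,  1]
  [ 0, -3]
e^{tA} =
  [exp(-3*t), t*exp(-3*t)]
  [0, exp(-3*t)]

Strategy: write A = P · J · P⁻¹ where J is a Jordan canonical form, so e^{tA} = P · e^{tJ} · P⁻¹, and e^{tJ} can be computed block-by-block.

A has Jordan form
J =
  [-3,  1]
  [ 0, -3]
(up to reordering of blocks).

Per-block formulas:
  For a 2×2 Jordan block J_2(-3): exp(t · J_2(-3)) = e^(-3t)·(I + t·N), where N is the 2×2 nilpotent shift.

After assembling e^{tJ} and conjugating by P, we get:

e^{tA} =
  [exp(-3*t), t*exp(-3*t)]
  [0, exp(-3*t)]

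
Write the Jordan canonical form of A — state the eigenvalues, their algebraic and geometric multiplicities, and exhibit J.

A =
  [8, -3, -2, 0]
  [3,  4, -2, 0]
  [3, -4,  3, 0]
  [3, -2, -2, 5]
J_3(5) ⊕ J_1(5)

The characteristic polynomial is
  det(x·I − A) = x^4 - 20*x^3 + 150*x^2 - 500*x + 625 = (x - 5)^4

Eigenvalues and multiplicities (the geometric multiplicity of λ is n − rank(A − λI), which equals the number of Jordan blocks for λ):
  λ = 5: algebraic multiplicity = 4, geometric multiplicity = 2

Determining the block sizes for each eigenvalue:
  λ = 5: with am = 4 and gm = 2, the partition is not yet determined (e.g. several partitions of 4 into 2 parts exist). Let N = A − (5)·I. Computing rank(N^1) = 2, rank(N^2) = 1, rank(N^3) = 0; the number of blocks of size ≥ j is rank(N^{j−1}) − rank(N^j), giving [2, 1, 1]. So we have 1 block(s) of size 3, 1 block(s) of size 1 → block sizes [3, 1]

Assembling the blocks gives a Jordan form
J =
  [5, 1, 0, 0]
  [0, 5, 1, 0]
  [0, 0, 5, 0]
  [0, 0, 0, 5]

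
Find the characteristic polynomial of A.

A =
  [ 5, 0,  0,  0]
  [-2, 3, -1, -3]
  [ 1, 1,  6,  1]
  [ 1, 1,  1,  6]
x^4 - 20*x^3 + 150*x^2 - 500*x + 625

Expanding det(x·I − A) (e.g. by cofactor expansion or by noting that A is similar to its Jordan form J, which has the same characteristic polynomial as A) gives
  χ_A(x) = x^4 - 20*x^3 + 150*x^2 - 500*x + 625
which factors as (x - 5)^4. The eigenvalues (with algebraic multiplicities) are λ = 5 with multiplicity 4.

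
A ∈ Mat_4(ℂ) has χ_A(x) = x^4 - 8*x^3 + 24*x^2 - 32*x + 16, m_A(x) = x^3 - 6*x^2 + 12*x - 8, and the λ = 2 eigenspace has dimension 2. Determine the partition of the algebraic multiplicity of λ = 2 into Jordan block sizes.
Block sizes for λ = 2: [3, 1]

Step 1 — from the characteristic polynomial, algebraic multiplicity of λ = 2 is 4. From dim ker(A − (2)·I) = 2, there are exactly 2 Jordan blocks for λ = 2.
Step 2 — from the minimal polynomial, the factor (x − 2)^3 tells us the largest block for λ = 2 has size 3.
Step 3 — with total size 4, 2 blocks, and largest block 3, the block sizes (in nonincreasing order) are [3, 1].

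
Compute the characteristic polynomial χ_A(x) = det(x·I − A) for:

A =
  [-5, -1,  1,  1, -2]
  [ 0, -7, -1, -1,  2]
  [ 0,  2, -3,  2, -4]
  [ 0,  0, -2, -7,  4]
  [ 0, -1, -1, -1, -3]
x^5 + 25*x^4 + 250*x^3 + 1250*x^2 + 3125*x + 3125

Expanding det(x·I − A) (e.g. by cofactor expansion or by noting that A is similar to its Jordan form J, which has the same characteristic polynomial as A) gives
  χ_A(x) = x^5 + 25*x^4 + 250*x^3 + 1250*x^2 + 3125*x + 3125
which factors as (x + 5)^5. The eigenvalues (with algebraic multiplicities) are λ = -5 with multiplicity 5.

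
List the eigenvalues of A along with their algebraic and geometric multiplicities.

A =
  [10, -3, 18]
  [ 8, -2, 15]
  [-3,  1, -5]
λ = 1: alg = 3, geom = 1

Step 1 — factor the characteristic polynomial to read off the algebraic multiplicities:
  χ_A(x) = (x - 1)^3

Step 2 — compute geometric multiplicities via the rank-nullity identity g(λ) = n − rank(A − λI):
  rank(A − (1)·I) = 2, so dim ker(A − (1)·I) = n − 2 = 1

Summary:
  λ = 1: algebraic multiplicity = 3, geometric multiplicity = 1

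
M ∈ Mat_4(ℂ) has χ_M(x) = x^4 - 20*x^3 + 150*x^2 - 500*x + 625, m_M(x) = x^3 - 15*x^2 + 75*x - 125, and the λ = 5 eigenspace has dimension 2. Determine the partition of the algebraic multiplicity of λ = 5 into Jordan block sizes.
Block sizes for λ = 5: [3, 1]

Step 1 — from the characteristic polynomial, algebraic multiplicity of λ = 5 is 4. From dim ker(M − (5)·I) = 2, there are exactly 2 Jordan blocks for λ = 5.
Step 2 — from the minimal polynomial, the factor (x − 5)^3 tells us the largest block for λ = 5 has size 3.
Step 3 — with total size 4, 2 blocks, and largest block 3, the block sizes (in nonincreasing order) are [3, 1].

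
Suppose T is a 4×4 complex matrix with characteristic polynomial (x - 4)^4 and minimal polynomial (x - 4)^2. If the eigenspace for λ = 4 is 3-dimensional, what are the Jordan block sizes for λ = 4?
Block sizes for λ = 4: [2, 1, 1]

Step 1 — from the characteristic polynomial, algebraic multiplicity of λ = 4 is 4. From dim ker(T − (4)·I) = 3, there are exactly 3 Jordan blocks for λ = 4.
Step 2 — from the minimal polynomial, the factor (x − 4)^2 tells us the largest block for λ = 4 has size 2.
Step 3 — with total size 4, 3 blocks, and largest block 2, the block sizes (in nonincreasing order) are [2, 1, 1].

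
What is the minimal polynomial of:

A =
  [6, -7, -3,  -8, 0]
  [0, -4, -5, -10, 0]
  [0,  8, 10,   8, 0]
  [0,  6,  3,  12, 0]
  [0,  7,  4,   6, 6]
x^3 - 18*x^2 + 108*x - 216

The characteristic polynomial is χ_A(x) = (x - 6)^5, so the eigenvalues are known. The minimal polynomial is
  m_A(x) = Π_λ (x − λ)^{k_λ}
where k_λ is the size of the *largest* Jordan block for λ (equivalently, the smallest k with (A − λI)^k v = 0 for every generalised eigenvector v of λ).

  λ = 6: largest Jordan block has size 3, contributing (x − 6)^3

So m_A(x) = (x - 6)^3 = x^3 - 18*x^2 + 108*x - 216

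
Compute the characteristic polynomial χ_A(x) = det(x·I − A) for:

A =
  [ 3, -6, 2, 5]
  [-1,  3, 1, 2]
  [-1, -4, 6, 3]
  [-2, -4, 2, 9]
x^4 - 21*x^3 + 165*x^2 - 575*x + 750

Expanding det(x·I − A) (e.g. by cofactor expansion or by noting that A is similar to its Jordan form J, which has the same characteristic polynomial as A) gives
  χ_A(x) = x^4 - 21*x^3 + 165*x^2 - 575*x + 750
which factors as (x - 6)*(x - 5)^3. The eigenvalues (with algebraic multiplicities) are λ = 5 with multiplicity 3, λ = 6 with multiplicity 1.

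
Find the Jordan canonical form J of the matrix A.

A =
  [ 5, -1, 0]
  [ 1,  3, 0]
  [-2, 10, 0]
J_1(0) ⊕ J_2(4)

The characteristic polynomial is
  det(x·I − A) = x^3 - 8*x^2 + 16*x = x*(x - 4)^2

Eigenvalues and multiplicities (the geometric multiplicity of λ is n − rank(A − λI), which equals the number of Jordan blocks for λ):
  λ = 0: algebraic multiplicity = 1, geometric multiplicity = 1
  λ = 4: algebraic multiplicity = 2, geometric multiplicity = 1

Determining the block sizes for each eigenvalue:
  λ = 0: one block (gm = 1), so the single block has size am = 1 → block sizes [1]
  λ = 4: one block (gm = 1), so the single block has size am = 2 → block sizes [2]

Assembling the blocks gives a Jordan form
J =
  [0, 0, 0]
  [0, 4, 1]
  [0, 0, 4]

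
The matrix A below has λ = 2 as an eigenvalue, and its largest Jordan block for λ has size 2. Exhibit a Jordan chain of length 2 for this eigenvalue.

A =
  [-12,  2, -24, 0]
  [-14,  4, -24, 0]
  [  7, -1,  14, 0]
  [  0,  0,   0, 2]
A Jordan chain for λ = 2 of length 2:
v_1 = (-14, -14, 7, 0)ᵀ
v_2 = (1, 0, 0, 0)ᵀ

Let N = A − (2)·I. We want v_2 with N^2 v_2 = 0 but N^1 v_2 ≠ 0; then v_{j-1} := N · v_j for j = 2, …, 2.

Pick v_2 = (1, 0, 0, 0)ᵀ.
Then v_1 = N · v_2 = (-14, -14, 7, 0)ᵀ.

Sanity check: (A − (2)·I) v_1 = (0, 0, 0, 0)ᵀ = 0. ✓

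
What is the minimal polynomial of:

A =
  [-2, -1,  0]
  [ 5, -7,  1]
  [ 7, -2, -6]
x^3 + 15*x^2 + 75*x + 125

The characteristic polynomial is χ_A(x) = (x + 5)^3, so the eigenvalues are known. The minimal polynomial is
  m_A(x) = Π_λ (x − λ)^{k_λ}
where k_λ is the size of the *largest* Jordan block for λ (equivalently, the smallest k with (A − λI)^k v = 0 for every generalised eigenvector v of λ).

  λ = -5: largest Jordan block has size 3, contributing (x + 5)^3

So m_A(x) = (x + 5)^3 = x^3 + 15*x^2 + 75*x + 125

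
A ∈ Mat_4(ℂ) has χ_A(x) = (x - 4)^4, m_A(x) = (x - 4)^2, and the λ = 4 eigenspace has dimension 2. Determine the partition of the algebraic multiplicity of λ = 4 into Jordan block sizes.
Block sizes for λ = 4: [2, 2]

Step 1 — from the characteristic polynomial, algebraic multiplicity of λ = 4 is 4. From dim ker(A − (4)·I) = 2, there are exactly 2 Jordan blocks for λ = 4.
Step 2 — from the minimal polynomial, the factor (x − 4)^2 tells us the largest block for λ = 4 has size 2.
Step 3 — with total size 4, 2 blocks, and largest block 2, the block sizes (in nonincreasing order) are [2, 2].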